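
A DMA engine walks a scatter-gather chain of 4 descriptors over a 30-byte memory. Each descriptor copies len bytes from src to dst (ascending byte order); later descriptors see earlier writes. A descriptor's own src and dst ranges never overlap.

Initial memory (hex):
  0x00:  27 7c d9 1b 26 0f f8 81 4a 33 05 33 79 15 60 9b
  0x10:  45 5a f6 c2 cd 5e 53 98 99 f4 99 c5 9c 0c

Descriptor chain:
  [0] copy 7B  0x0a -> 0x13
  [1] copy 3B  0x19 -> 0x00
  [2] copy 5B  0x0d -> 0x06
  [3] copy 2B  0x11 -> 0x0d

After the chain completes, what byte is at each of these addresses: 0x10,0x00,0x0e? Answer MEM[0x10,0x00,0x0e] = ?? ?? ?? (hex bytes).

[0] 0x0a->0x13 len=7 : 05 33 79 15 60 9b 45
[1] 0x19->0x00 len=3 : 45 99 c5
[2] 0x0d->0x06 len=5 : 15 60 9b 45 5a
[3] 0x11->0x0d len=2 : 5a f6
query mem[0x10]=0x45, mem[0x00]=0x45, mem[0x0e]=0xf6

MEM[0x10,0x00,0x0e] = 45 45 f6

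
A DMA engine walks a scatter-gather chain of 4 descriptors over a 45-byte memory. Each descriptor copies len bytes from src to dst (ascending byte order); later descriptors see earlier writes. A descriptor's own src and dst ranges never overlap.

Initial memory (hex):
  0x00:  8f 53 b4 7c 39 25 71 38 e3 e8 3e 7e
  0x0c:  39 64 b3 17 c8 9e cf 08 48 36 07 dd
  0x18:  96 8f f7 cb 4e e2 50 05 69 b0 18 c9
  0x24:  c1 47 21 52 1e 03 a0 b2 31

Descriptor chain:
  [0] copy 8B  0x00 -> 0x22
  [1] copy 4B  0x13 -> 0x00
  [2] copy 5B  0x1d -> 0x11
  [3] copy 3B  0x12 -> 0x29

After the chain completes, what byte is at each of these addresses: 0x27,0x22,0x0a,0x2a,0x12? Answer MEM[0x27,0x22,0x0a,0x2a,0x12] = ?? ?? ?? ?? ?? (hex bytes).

MEM[0x27,0x22,0x0a,0x2a,0x12] = 25 8f 3e 05 50

D0: mem[0x22..0x29] <- [8f 53 b4 7c 39 25 71 38]
D1: mem[0x00..0x03] <- [08 48 36 07]
D2: mem[0x11..0x15] <- [e2 50 05 69 b0]
D3: mem[0x29..0x2b] <- [50 05 69]
query mem[0x27]=0x25, mem[0x22]=0x8f, mem[0x0a]=0x3e, mem[0x2a]=0x05, mem[0x12]=0x50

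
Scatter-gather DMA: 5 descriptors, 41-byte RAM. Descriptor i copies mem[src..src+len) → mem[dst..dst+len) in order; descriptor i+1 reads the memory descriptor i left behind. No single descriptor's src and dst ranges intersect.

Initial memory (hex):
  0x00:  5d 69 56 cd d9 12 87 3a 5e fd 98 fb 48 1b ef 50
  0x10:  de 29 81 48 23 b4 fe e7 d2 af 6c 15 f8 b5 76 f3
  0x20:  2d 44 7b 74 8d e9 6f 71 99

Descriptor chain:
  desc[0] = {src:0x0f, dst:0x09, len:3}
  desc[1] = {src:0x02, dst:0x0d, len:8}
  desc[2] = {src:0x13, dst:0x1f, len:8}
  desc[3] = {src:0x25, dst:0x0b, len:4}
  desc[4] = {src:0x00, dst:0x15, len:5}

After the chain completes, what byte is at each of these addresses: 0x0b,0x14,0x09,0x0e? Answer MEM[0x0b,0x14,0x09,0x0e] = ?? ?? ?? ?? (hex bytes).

D0: mem[0x09..0x0b] <- [50 de 29]
D1: mem[0x0d..0x14] <- [56 cd d9 12 87 3a 5e 50]
D2: mem[0x1f..0x26] <- [5e 50 b4 fe e7 d2 af 6c]
D3: mem[0x0b..0x0e] <- [af 6c 71 99]
D4: mem[0x15..0x19] <- [5d 69 56 cd d9]
query mem[0x0b]=0xaf, mem[0x14]=0x50, mem[0x09]=0x50, mem[0x0e]=0x99

MEM[0x0b,0x14,0x09,0x0e] = af 50 50 99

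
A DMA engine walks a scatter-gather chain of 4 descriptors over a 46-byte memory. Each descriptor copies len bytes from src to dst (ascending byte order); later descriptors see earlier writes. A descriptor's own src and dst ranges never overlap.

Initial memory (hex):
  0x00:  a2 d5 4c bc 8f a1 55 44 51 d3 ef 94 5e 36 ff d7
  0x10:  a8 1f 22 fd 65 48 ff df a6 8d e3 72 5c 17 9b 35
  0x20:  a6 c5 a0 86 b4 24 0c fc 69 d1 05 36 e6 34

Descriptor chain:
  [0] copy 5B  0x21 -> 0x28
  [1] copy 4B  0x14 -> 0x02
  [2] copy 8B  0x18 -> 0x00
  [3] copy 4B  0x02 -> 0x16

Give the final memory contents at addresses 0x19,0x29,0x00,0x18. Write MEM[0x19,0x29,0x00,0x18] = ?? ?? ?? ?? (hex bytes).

D0: mem[0x28..0x2c] <- [c5 a0 86 b4 24]
D1: mem[0x02..0x05] <- [65 48 ff df]
D2: mem[0x00..0x07] <- [a6 8d e3 72 5c 17 9b 35]
D3: mem[0x16..0x19] <- [e3 72 5c 17]
query mem[0x19]=0x17, mem[0x29]=0xa0, mem[0x00]=0xa6, mem[0x18]=0x5c

MEM[0x19,0x29,0x00,0x18] = 17 a0 a6 5c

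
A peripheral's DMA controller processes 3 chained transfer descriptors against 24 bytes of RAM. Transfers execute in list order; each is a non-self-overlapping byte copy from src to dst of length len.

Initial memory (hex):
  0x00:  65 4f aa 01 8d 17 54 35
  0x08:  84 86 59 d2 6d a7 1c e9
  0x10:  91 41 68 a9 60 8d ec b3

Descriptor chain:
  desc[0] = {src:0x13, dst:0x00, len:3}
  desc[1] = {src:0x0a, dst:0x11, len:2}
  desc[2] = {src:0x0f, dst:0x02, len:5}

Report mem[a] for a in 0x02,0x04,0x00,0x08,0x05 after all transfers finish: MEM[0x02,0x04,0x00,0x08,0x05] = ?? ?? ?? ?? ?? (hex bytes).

MEM[0x02,0x04,0x00,0x08,0x05] = e9 59 a9 84 d2

  after D0: wrote 3B at 0x00 = a9608d
  after D1: wrote 2B at 0x11 = 59d2
  after D2: wrote 5B at 0x02 = e99159d2a9
query mem[0x02]=0xe9, mem[0x04]=0x59, mem[0x00]=0xa9, mem[0x08]=0x84, mem[0x05]=0xd2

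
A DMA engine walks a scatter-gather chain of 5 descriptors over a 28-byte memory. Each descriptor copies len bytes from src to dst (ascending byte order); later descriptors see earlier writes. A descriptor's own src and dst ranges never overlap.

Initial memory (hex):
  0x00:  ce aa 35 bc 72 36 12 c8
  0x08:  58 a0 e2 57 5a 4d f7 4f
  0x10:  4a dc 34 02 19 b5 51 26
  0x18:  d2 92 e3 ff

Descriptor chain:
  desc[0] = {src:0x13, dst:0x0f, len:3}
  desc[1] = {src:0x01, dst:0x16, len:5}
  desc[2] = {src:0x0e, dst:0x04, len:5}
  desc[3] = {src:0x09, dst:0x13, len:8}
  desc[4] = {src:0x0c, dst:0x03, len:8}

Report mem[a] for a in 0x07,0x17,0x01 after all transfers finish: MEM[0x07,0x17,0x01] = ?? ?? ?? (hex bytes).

[0] 0x13->0x0f len=3 : 02 19 b5
[1] 0x01->0x16 len=5 : aa 35 bc 72 36
[2] 0x0e->0x04 len=5 : f7 02 19 b5 34
[3] 0x09->0x13 len=8 : a0 e2 57 5a 4d f7 02 19
[4] 0x0c->0x03 len=8 : 5a 4d f7 02 19 b5 34 a0
query mem[0x07]=0x19, mem[0x17]=0x4d, mem[0x01]=0xaa

MEM[0x07,0x17,0x01] = 19 4d aa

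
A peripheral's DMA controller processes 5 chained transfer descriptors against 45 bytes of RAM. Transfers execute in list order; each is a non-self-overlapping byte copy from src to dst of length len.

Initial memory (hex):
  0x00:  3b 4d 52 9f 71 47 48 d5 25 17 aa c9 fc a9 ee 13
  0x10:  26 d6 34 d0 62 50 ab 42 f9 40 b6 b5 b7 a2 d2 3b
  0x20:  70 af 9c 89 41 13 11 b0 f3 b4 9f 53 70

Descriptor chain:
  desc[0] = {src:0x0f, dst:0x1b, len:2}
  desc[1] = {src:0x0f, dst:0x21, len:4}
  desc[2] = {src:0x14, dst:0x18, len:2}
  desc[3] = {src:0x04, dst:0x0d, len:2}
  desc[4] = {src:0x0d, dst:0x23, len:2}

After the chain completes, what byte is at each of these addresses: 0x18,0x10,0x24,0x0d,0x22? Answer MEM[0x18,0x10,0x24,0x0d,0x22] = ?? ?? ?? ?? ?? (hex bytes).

#0 dst[0x1b+2] := {0x13,0x26}
#1 dst[0x21+4] := {0x13,0x26,0xd6,0x34}
#2 dst[0x18+2] := {0x62,0x50}
#3 dst[0x0d+2] := {0x71,0x47}
#4 dst[0x23+2] := {0x71,0x47}
query mem[0x18]=0x62, mem[0x10]=0x26, mem[0x24]=0x47, mem[0x0d]=0x71, mem[0x22]=0x26

MEM[0x18,0x10,0x24,0x0d,0x22] = 62 26 47 71 26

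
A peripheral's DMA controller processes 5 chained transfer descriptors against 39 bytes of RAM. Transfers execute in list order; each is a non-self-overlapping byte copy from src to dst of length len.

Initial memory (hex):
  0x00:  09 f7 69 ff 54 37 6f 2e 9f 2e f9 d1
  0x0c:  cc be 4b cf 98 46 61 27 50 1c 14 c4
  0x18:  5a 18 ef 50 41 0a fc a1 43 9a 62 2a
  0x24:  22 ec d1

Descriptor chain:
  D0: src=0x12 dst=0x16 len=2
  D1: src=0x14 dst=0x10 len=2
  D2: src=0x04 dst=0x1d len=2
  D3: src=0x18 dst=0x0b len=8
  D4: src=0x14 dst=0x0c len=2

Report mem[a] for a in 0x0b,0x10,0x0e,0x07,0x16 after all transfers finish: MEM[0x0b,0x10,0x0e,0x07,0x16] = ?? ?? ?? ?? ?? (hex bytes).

MEM[0x0b,0x10,0x0e,0x07,0x16] = 5a 54 50 2e 61

D0: mem[0x16..0x17] <- [61 27]
D1: mem[0x10..0x11] <- [50 1c]
D2: mem[0x1d..0x1e] <- [54 37]
D3: mem[0x0b..0x12] <- [5a 18 ef 50 41 54 37 a1]
D4: mem[0x0c..0x0d] <- [50 1c]
query mem[0x0b]=0x5a, mem[0x10]=0x54, mem[0x0e]=0x50, mem[0x07]=0x2e, mem[0x16]=0x61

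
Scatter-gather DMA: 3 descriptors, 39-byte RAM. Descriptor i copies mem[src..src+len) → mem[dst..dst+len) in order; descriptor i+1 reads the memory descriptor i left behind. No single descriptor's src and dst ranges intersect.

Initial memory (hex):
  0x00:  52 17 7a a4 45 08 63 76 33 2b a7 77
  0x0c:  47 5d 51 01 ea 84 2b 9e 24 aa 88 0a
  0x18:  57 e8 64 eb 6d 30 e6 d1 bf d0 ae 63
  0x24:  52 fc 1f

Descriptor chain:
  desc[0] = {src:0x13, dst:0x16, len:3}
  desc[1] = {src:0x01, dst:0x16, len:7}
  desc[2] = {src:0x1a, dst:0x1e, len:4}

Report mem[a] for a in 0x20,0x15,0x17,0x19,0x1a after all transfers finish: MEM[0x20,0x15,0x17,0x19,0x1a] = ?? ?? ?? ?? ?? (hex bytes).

MEM[0x20,0x15,0x17,0x19,0x1a] = 76 aa 7a 45 08

D0: mem[0x16..0x18] <- [9e 24 aa]
D1: mem[0x16..0x1c] <- [17 7a a4 45 08 63 76]
D2: mem[0x1e..0x21] <- [08 63 76 30]
query mem[0x20]=0x76, mem[0x15]=0xaa, mem[0x17]=0x7a, mem[0x19]=0x45, mem[0x1a]=0x08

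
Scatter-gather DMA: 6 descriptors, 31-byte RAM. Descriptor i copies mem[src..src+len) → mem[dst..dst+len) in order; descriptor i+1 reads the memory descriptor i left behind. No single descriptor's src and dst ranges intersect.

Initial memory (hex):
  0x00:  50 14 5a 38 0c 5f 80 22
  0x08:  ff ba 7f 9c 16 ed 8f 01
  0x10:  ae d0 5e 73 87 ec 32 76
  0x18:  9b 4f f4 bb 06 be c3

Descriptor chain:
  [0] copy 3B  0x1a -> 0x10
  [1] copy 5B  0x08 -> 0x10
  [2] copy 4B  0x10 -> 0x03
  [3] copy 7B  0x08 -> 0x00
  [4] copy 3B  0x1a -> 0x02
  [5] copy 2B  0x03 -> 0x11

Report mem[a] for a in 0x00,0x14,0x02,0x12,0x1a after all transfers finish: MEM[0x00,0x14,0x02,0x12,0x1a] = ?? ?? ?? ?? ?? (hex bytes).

[0] 0x1a->0x10 len=3 : f4 bb 06
[1] 0x08->0x10 len=5 : ff ba 7f 9c 16
[2] 0x10->0x03 len=4 : ff ba 7f 9c
[3] 0x08->0x00 len=7 : ff ba 7f 9c 16 ed 8f
[4] 0x1a->0x02 len=3 : f4 bb 06
[5] 0x03->0x11 len=2 : bb 06
query mem[0x00]=0xff, mem[0x14]=0x16, mem[0x02]=0xf4, mem[0x12]=0x06, mem[0x1a]=0xf4

MEM[0x00,0x14,0x02,0x12,0x1a] = ff 16 f4 06 f4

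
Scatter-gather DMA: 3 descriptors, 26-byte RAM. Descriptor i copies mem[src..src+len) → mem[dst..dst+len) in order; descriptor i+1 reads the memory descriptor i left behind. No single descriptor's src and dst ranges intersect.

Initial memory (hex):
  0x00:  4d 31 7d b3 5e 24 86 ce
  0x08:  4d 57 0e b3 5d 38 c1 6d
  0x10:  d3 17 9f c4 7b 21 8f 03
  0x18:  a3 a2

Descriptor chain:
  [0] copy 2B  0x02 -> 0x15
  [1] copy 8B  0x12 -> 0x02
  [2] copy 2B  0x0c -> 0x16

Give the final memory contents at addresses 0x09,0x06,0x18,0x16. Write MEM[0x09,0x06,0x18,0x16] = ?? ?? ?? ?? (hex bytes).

[0] 0x02->0x15 len=2 : 7d b3
[1] 0x12->0x02 len=8 : 9f c4 7b 7d b3 03 a3 a2
[2] 0x0c->0x16 len=2 : 5d 38
query mem[0x09]=0xa2, mem[0x06]=0xb3, mem[0x18]=0xa3, mem[0x16]=0x5d

MEM[0x09,0x06,0x18,0x16] = a2 b3 a3 5d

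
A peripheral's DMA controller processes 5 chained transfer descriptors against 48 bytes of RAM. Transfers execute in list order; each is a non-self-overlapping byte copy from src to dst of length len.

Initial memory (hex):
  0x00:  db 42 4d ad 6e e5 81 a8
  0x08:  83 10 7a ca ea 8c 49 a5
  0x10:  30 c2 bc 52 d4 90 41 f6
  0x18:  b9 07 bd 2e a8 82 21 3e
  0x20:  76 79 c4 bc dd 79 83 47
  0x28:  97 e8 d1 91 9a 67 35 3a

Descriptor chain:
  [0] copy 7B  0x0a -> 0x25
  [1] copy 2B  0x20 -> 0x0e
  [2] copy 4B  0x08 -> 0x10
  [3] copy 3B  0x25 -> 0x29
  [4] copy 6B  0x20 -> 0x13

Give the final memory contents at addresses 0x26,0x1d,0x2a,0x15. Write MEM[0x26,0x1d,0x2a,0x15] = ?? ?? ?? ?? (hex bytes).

MEM[0x26,0x1d,0x2a,0x15] = ca 82 ca c4

  after D0: wrote 7B at 0x25 = 7acaea8c49a530
  after D1: wrote 2B at 0x0e = 7679
  after D2: wrote 4B at 0x10 = 83107aca
  after D3: wrote 3B at 0x29 = 7acaea
  after D4: wrote 6B at 0x13 = 7679c4bcdd7a
query mem[0x26]=0xca, mem[0x1d]=0x82, mem[0x2a]=0xca, mem[0x15]=0xc4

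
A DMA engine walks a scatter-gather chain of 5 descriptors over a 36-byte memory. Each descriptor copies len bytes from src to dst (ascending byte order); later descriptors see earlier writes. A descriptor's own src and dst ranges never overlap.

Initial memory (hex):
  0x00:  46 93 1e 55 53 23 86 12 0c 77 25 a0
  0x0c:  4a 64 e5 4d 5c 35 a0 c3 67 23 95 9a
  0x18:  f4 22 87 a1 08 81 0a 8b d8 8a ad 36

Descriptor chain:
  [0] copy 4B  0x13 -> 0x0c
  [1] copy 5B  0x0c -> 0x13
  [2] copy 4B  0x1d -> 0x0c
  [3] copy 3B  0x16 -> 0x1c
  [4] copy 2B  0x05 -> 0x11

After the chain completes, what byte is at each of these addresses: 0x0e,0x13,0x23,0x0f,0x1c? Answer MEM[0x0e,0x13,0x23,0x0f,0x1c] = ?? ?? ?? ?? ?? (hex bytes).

MEM[0x0e,0x13,0x23,0x0f,0x1c] = 8b c3 36 d8 95

  after D0: wrote 4B at 0x0c = c3672395
  after D1: wrote 5B at 0x13 = c36723955c
  after D2: wrote 4B at 0x0c = 810a8bd8
  after D3: wrote 3B at 0x1c = 955cf4
  after D4: wrote 2B at 0x11 = 2386
query mem[0x0e]=0x8b, mem[0x13]=0xc3, mem[0x23]=0x36, mem[0x0f]=0xd8, mem[0x1c]=0x95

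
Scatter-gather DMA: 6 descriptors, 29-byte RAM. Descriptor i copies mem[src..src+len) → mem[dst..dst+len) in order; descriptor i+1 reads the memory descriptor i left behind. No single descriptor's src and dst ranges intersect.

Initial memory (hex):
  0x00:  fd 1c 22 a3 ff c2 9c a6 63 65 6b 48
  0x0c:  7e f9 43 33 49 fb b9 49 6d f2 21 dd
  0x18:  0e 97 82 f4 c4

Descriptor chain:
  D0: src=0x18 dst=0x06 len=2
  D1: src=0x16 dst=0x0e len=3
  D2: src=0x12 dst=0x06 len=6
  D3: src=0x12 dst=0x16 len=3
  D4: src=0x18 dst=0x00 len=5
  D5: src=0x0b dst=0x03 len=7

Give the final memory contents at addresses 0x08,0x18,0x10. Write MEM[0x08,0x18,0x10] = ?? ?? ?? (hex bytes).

MEM[0x08,0x18,0x10] = 0e 6d 0e

[0] 0x18->0x06 len=2 : 0e 97
[1] 0x16->0x0e len=3 : 21 dd 0e
[2] 0x12->0x06 len=6 : b9 49 6d f2 21 dd
[3] 0x12->0x16 len=3 : b9 49 6d
[4] 0x18->0x00 len=5 : 6d 97 82 f4 c4
[5] 0x0b->0x03 len=7 : dd 7e f9 21 dd 0e fb
query mem[0x08]=0x0e, mem[0x18]=0x6d, mem[0x10]=0x0e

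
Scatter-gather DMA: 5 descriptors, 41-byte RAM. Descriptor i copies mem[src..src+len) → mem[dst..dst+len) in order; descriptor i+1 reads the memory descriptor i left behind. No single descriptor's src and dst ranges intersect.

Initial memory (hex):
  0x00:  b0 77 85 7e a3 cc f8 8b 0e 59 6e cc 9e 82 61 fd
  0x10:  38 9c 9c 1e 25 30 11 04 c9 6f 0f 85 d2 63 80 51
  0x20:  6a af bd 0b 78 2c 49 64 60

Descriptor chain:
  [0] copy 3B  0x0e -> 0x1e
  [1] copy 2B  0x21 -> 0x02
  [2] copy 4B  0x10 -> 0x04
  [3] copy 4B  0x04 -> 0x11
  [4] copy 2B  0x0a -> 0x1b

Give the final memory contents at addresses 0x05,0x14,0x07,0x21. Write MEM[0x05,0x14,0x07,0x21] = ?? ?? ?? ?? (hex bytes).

#0 dst[0x1e+3] := {0x61,0xfd,0x38}
#1 dst[0x02+2] := {0xaf,0xbd}
#2 dst[0x04+4] := {0x38,0x9c,0x9c,0x1e}
#3 dst[0x11+4] := {0x38,0x9c,0x9c,0x1e}
#4 dst[0x1b+2] := {0x6e,0xcc}
query mem[0x05]=0x9c, mem[0x14]=0x1e, mem[0x07]=0x1e, mem[0x21]=0xaf

MEM[0x05,0x14,0x07,0x21] = 9c 1e 1e af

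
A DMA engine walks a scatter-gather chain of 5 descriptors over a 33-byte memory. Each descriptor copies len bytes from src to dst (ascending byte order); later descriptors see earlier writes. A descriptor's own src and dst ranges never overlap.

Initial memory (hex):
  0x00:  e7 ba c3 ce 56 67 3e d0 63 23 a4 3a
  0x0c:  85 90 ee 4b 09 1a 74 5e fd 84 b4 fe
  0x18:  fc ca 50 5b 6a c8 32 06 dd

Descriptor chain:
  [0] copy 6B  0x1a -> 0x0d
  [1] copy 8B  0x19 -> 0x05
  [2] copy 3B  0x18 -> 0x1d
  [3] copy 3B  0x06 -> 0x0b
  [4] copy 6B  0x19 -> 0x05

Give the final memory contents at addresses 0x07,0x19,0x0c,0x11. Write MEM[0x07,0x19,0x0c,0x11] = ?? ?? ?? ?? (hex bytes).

D0: mem[0x0d..0x12] <- [50 5b 6a c8 32 06]
D1: mem[0x05..0x0c] <- [ca 50 5b 6a c8 32 06 dd]
D2: mem[0x1d..0x1f] <- [fc ca 50]
D3: mem[0x0b..0x0d] <- [50 5b 6a]
D4: mem[0x05..0x0a] <- [ca 50 5b 6a fc ca]
query mem[0x07]=0x5b, mem[0x19]=0xca, mem[0x0c]=0x5b, mem[0x11]=0x32

MEM[0x07,0x19,0x0c,0x11] = 5b ca 5b 32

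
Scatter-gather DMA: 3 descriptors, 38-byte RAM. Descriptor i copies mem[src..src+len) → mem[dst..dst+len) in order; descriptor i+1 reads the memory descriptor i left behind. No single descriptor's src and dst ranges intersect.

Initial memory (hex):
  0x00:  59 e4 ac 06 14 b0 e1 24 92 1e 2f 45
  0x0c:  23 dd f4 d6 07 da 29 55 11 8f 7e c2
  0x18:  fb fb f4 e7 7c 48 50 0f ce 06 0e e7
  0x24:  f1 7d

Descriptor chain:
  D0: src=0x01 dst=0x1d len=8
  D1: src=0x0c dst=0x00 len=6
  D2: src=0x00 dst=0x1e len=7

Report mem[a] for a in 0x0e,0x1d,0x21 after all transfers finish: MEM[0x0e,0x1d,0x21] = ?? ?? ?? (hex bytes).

[0] 0x01->0x1d len=8 : e4 ac 06 14 b0 e1 24 92
[1] 0x0c->0x00 len=6 : 23 dd f4 d6 07 da
[2] 0x00->0x1e len=7 : 23 dd f4 d6 07 da e1
query mem[0x0e]=0xf4, mem[0x1d]=0xe4, mem[0x21]=0xd6

MEM[0x0e,0x1d,0x21] = f4 e4 d6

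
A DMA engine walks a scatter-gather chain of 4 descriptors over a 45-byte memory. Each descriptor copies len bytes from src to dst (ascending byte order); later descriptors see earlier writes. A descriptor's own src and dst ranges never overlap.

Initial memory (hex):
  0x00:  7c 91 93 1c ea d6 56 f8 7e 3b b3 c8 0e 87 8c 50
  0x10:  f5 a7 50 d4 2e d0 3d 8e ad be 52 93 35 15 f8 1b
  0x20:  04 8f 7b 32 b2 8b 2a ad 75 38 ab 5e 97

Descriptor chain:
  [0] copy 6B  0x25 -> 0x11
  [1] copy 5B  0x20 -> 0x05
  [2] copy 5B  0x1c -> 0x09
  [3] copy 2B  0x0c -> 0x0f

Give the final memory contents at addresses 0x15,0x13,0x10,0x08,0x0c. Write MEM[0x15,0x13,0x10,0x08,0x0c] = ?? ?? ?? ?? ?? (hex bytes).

[0] 0x25->0x11 len=6 : 8b 2a ad 75 38 ab
[1] 0x20->0x05 len=5 : 04 8f 7b 32 b2
[2] 0x1c->0x09 len=5 : 35 15 f8 1b 04
[3] 0x0c->0x0f len=2 : 1b 04
query mem[0x15]=0x38, mem[0x13]=0xad, mem[0x10]=0x04, mem[0x08]=0x32, mem[0x0c]=0x1b

MEM[0x15,0x13,0x10,0x08,0x0c] = 38 ad 04 32 1b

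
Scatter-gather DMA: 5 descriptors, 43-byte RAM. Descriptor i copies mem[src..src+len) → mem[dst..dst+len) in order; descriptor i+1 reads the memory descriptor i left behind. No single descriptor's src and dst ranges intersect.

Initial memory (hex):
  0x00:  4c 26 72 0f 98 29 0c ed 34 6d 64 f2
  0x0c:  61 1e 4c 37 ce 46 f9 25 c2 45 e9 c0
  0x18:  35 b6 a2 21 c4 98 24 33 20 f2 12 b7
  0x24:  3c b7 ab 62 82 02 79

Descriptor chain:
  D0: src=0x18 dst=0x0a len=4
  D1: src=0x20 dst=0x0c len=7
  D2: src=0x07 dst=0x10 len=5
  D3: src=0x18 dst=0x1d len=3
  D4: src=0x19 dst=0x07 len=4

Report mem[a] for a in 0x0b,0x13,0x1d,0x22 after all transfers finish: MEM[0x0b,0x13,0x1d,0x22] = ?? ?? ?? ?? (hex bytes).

MEM[0x0b,0x13,0x1d,0x22] = b6 35 35 12

  after D0: wrote 4B at 0x0a = 35b6a221
  after D1: wrote 7B at 0x0c = 20f212b73cb7ab
  after D2: wrote 5B at 0x10 = ed346d35b6
  after D3: wrote 3B at 0x1d = 35b6a2
  after D4: wrote 4B at 0x07 = b6a221c4
query mem[0x0b]=0xb6, mem[0x13]=0x35, mem[0x1d]=0x35, mem[0x22]=0x12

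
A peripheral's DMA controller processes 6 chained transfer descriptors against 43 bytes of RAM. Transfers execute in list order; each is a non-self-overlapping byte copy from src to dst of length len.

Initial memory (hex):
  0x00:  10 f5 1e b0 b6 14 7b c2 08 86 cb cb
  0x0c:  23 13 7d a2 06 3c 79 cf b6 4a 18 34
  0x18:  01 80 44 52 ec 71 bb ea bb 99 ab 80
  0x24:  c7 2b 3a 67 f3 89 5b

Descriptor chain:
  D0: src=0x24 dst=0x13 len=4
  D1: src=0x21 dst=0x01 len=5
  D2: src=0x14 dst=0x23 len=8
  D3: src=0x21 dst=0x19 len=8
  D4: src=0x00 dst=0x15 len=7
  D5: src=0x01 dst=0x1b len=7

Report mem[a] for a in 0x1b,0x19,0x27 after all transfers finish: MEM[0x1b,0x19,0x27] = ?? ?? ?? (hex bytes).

[0] 0x24->0x13 len=4 : c7 2b 3a 67
[1] 0x21->0x01 len=5 : 99 ab 80 c7 2b
[2] 0x14->0x23 len=8 : 2b 3a 67 34 01 80 44 52
[3] 0x21->0x19 len=8 : 99 ab 2b 3a 67 34 01 80
[4] 0x00->0x15 len=7 : 10 99 ab 80 c7 2b 7b
[5] 0x01->0x1b len=7 : 99 ab 80 c7 2b 7b c2
query mem[0x1b]=0x99, mem[0x19]=0xc7, mem[0x27]=0x01

MEM[0x1b,0x19,0x27] = 99 c7 01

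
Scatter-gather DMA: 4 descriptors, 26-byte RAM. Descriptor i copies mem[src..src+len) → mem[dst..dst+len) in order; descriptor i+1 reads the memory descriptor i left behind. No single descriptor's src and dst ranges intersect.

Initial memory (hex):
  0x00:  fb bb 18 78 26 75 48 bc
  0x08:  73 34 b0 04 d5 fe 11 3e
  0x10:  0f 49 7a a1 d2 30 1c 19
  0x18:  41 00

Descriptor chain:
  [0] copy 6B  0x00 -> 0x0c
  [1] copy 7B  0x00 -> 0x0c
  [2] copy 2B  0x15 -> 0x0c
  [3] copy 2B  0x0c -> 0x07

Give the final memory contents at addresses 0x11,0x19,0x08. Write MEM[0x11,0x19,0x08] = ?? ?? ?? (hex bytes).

MEM[0x11,0x19,0x08] = 75 00 1c

D0: mem[0x0c..0x11] <- [fb bb 18 78 26 75]
D1: mem[0x0c..0x12] <- [fb bb 18 78 26 75 48]
D2: mem[0x0c..0x0d] <- [30 1c]
D3: mem[0x07..0x08] <- [30 1c]
query mem[0x11]=0x75, mem[0x19]=0x00, mem[0x08]=0x1c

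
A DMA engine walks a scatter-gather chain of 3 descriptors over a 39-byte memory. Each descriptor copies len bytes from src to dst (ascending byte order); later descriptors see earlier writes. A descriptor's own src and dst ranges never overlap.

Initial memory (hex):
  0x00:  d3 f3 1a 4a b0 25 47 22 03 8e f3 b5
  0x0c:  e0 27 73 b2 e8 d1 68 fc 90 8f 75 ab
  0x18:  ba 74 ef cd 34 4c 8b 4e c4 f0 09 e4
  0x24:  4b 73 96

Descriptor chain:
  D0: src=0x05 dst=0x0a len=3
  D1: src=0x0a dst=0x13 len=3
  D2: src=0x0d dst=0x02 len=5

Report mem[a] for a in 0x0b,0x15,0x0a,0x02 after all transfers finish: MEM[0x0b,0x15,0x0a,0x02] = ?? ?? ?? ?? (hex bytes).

[0] 0x05->0x0a len=3 : 25 47 22
[1] 0x0a->0x13 len=3 : 25 47 22
[2] 0x0d->0x02 len=5 : 27 73 b2 e8 d1
query mem[0x0b]=0x47, mem[0x15]=0x22, mem[0x0a]=0x25, mem[0x02]=0x27

MEM[0x0b,0x15,0x0a,0x02] = 47 22 25 27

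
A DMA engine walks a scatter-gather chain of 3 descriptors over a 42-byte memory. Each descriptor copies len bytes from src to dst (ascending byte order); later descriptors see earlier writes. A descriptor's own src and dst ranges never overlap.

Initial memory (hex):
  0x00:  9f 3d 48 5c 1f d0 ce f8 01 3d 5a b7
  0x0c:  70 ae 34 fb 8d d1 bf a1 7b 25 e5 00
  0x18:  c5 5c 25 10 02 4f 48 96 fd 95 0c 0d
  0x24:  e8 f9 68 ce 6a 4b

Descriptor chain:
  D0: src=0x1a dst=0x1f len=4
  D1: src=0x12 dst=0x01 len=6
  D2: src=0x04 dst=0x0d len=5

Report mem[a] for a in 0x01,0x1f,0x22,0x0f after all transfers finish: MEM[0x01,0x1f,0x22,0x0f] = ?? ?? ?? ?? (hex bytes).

MEM[0x01,0x1f,0x22,0x0f] = bf 25 4f 00

[0] 0x1a->0x1f len=4 : 25 10 02 4f
[1] 0x12->0x01 len=6 : bf a1 7b 25 e5 00
[2] 0x04->0x0d len=5 : 25 e5 00 f8 01
query mem[0x01]=0xbf, mem[0x1f]=0x25, mem[0x22]=0x4f, mem[0x0f]=0x00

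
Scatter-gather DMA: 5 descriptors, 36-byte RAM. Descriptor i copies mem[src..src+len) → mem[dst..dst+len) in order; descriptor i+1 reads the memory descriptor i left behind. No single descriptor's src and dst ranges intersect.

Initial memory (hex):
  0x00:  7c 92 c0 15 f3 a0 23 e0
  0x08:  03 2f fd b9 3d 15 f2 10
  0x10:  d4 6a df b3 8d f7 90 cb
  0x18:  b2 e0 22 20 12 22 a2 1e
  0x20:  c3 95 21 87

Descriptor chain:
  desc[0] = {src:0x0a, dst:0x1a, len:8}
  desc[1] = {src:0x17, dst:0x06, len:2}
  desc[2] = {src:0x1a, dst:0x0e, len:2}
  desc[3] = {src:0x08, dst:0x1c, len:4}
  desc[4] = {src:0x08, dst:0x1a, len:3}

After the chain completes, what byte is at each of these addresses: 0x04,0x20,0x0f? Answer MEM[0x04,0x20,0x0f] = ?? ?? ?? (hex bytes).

[0] 0x0a->0x1a len=8 : fd b9 3d 15 f2 10 d4 6a
[1] 0x17->0x06 len=2 : cb b2
[2] 0x1a->0x0e len=2 : fd b9
[3] 0x08->0x1c len=4 : 03 2f fd b9
[4] 0x08->0x1a len=3 : 03 2f fd
query mem[0x04]=0xf3, mem[0x20]=0xd4, mem[0x0f]=0xb9

MEM[0x04,0x20,0x0f] = f3 d4 b9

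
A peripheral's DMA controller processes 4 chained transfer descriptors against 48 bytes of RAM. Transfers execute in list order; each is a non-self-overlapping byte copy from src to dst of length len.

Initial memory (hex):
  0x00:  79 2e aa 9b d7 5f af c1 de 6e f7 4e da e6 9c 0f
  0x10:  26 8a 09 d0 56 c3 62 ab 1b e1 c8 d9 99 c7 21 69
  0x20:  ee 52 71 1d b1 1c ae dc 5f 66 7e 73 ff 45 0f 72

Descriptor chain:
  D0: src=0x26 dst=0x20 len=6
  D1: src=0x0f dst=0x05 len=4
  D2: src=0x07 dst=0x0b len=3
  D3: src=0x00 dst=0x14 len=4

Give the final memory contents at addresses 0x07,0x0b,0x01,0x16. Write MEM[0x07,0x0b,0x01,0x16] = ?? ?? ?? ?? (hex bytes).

#0 dst[0x20+6] := {0xae,0xdc,0x5f,0x66,0x7e,0x73}
#1 dst[0x05+4] := {0x0f,0x26,0x8a,0x09}
#2 dst[0x0b+3] := {0x8a,0x09,0x6e}
#3 dst[0x14+4] := {0x79,0x2e,0xaa,0x9b}
query mem[0x07]=0x8a, mem[0x0b]=0x8a, mem[0x01]=0x2e, mem[0x16]=0xaa

MEM[0x07,0x0b,0x01,0x16] = 8a 8a 2e aa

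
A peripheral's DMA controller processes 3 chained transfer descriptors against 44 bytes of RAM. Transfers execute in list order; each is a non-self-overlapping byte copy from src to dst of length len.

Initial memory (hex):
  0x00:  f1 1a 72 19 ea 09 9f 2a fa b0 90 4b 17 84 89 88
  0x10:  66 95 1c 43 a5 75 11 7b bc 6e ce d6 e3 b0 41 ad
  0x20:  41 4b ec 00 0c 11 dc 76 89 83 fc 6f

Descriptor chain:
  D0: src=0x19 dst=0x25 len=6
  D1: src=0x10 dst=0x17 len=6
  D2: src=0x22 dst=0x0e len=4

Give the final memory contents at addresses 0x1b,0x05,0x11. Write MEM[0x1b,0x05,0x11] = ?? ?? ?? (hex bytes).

D0: mem[0x25..0x2a] <- [6e ce d6 e3 b0 41]
D1: mem[0x17..0x1c] <- [66 95 1c 43 a5 75]
D2: mem[0x0e..0x11] <- [ec 00 0c 6e]
query mem[0x1b]=0xa5, mem[0x05]=0x09, mem[0x11]=0x6e

MEM[0x1b,0x05,0x11] = a5 09 6e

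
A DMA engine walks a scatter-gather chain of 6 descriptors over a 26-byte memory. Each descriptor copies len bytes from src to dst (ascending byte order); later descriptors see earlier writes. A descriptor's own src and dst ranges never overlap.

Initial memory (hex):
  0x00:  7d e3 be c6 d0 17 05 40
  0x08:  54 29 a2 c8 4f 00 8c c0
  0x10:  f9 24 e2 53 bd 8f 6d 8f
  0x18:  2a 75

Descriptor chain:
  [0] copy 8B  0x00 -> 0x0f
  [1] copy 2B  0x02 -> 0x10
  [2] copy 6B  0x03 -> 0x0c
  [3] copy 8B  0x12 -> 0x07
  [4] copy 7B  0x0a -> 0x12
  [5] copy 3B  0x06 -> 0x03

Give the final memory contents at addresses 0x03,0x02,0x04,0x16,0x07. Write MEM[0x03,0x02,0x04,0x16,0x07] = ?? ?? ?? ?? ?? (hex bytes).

#0 dst[0x0f+8] := {0x7d,0xe3,0xbe,0xc6,0xd0,0x17,0x05,0x40}
#1 dst[0x10+2] := {0xbe,0xc6}
#2 dst[0x0c+6] := {0xc6,0xd0,0x17,0x05,0x40,0x54}
#3 dst[0x07+8] := {0xc6,0xd0,0x17,0x05,0x40,0x8f,0x2a,0x75}
#4 dst[0x12+7] := {0x05,0x40,0x8f,0x2a,0x75,0x05,0x40}
#5 dst[0x03+3] := {0x05,0xc6,0xd0}
query mem[0x03]=0x05, mem[0x02]=0xbe, mem[0x04]=0xc6, mem[0x16]=0x75, mem[0x07]=0xc6

MEM[0x03,0x02,0x04,0x16,0x07] = 05 be c6 75 c6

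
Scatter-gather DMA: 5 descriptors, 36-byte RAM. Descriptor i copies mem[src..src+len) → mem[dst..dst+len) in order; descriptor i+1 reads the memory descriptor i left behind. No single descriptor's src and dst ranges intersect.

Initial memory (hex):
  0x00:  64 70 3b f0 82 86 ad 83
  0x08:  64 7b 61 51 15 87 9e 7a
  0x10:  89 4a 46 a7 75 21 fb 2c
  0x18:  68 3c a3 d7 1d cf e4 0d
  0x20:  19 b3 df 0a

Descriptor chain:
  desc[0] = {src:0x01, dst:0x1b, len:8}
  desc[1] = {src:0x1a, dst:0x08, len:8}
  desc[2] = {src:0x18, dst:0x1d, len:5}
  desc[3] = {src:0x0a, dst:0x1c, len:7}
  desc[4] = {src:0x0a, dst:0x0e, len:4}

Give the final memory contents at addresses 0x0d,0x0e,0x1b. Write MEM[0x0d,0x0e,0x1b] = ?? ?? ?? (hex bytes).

[0] 0x01->0x1b len=8 : 70 3b f0 82 86 ad 83 64
[1] 0x1a->0x08 len=8 : a3 70 3b f0 82 86 ad 83
[2] 0x18->0x1d len=5 : 68 3c a3 70 3b
[3] 0x0a->0x1c len=7 : 3b f0 82 86 ad 83 89
[4] 0x0a->0x0e len=4 : 3b f0 82 86
query mem[0x0d]=0x86, mem[0x0e]=0x3b, mem[0x1b]=0x70

MEM[0x0d,0x0e,0x1b] = 86 3b 70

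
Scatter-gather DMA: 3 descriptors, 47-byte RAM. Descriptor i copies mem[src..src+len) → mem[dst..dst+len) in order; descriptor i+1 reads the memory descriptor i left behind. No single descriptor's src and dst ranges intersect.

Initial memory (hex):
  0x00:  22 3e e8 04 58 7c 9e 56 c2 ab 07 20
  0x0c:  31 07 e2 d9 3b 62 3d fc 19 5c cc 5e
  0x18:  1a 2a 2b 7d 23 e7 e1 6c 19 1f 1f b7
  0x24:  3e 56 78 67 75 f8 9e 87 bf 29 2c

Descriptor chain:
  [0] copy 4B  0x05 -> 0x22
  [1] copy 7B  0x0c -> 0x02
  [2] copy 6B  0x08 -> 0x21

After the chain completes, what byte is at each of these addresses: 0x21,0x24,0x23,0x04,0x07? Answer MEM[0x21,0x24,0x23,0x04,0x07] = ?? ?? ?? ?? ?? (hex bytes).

D0: mem[0x22..0x25] <- [7c 9e 56 c2]
D1: mem[0x02..0x08] <- [31 07 e2 d9 3b 62 3d]
D2: mem[0x21..0x26] <- [3d ab 07 20 31 07]
query mem[0x21]=0x3d, mem[0x24]=0x20, mem[0x23]=0x07, mem[0x04]=0xe2, mem[0x07]=0x62

MEM[0x21,0x24,0x23,0x04,0x07] = 3d 20 07 e2 62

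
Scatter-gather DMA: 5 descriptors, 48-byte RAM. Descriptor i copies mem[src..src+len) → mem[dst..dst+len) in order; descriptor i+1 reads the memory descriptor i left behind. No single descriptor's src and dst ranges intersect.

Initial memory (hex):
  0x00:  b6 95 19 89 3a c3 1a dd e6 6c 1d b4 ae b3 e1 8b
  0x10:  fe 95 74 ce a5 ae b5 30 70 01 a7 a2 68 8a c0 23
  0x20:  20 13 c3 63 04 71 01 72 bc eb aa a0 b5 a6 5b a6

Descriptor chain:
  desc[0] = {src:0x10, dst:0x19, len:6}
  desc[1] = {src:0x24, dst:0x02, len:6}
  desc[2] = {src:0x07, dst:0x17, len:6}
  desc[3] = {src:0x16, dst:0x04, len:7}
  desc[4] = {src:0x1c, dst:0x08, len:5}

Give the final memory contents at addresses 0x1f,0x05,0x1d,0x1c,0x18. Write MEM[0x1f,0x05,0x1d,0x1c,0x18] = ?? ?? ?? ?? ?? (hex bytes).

D0: mem[0x19..0x1e] <- [fe 95 74 ce a5 ae]
D1: mem[0x02..0x07] <- [04 71 01 72 bc eb]
D2: mem[0x17..0x1c] <- [eb e6 6c 1d b4 ae]
D3: mem[0x04..0x0a] <- [b5 eb e6 6c 1d b4 ae]
D4: mem[0x08..0x0c] <- [ae a5 ae 23 20]
query mem[0x1f]=0x23, mem[0x05]=0xeb, mem[0x1d]=0xa5, mem[0x1c]=0xae, mem[0x18]=0xe6

MEM[0x1f,0x05,0x1d,0x1c,0x18] = 23 eb a5 ae e6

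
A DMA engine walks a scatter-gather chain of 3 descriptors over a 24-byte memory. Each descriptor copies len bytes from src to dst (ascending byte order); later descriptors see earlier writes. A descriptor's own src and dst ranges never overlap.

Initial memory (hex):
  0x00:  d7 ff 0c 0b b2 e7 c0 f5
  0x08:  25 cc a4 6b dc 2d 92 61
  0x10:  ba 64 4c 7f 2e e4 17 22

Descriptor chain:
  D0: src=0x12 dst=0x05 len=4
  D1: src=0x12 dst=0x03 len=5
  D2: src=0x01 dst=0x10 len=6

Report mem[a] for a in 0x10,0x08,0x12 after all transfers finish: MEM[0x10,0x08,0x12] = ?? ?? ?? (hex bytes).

MEM[0x10,0x08,0x12] = ff e4 4c

  after D0: wrote 4B at 0x05 = 4c7f2ee4
  after D1: wrote 5B at 0x03 = 4c7f2ee417
  after D2: wrote 6B at 0x10 = ff0c4c7f2ee4
query mem[0x10]=0xff, mem[0x08]=0xe4, mem[0x12]=0x4c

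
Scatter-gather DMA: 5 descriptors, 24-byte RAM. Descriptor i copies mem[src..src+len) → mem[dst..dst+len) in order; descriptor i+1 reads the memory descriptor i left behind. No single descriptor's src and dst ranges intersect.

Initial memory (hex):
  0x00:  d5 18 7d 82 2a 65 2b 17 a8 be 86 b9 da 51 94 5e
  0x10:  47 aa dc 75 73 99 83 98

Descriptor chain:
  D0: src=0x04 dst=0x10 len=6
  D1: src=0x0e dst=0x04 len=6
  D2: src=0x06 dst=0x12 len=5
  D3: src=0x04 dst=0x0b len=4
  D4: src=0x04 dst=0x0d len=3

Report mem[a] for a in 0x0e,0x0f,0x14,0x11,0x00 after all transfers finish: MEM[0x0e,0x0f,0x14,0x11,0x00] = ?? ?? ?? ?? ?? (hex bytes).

MEM[0x0e,0x0f,0x14,0x11,0x00] = 5e 2a 2b 65 d5

[0] 0x04->0x10 len=6 : 2a 65 2b 17 a8 be
[1] 0x0e->0x04 len=6 : 94 5e 2a 65 2b 17
[2] 0x06->0x12 len=5 : 2a 65 2b 17 86
[3] 0x04->0x0b len=4 : 94 5e 2a 65
[4] 0x04->0x0d len=3 : 94 5e 2a
query mem[0x0e]=0x5e, mem[0x0f]=0x2a, mem[0x14]=0x2b, mem[0x11]=0x65, mem[0x00]=0xd5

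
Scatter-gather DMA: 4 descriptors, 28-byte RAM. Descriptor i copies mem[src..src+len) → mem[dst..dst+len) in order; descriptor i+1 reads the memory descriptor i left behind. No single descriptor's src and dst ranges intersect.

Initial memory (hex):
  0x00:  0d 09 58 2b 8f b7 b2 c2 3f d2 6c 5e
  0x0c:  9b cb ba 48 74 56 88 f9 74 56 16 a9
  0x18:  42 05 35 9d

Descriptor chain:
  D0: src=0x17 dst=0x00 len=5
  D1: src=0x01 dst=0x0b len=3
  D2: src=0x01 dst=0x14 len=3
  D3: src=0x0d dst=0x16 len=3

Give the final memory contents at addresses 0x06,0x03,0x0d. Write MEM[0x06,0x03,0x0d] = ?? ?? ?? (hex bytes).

MEM[0x06,0x03,0x0d] = b2 35 35

D0: mem[0x00..0x04] <- [a9 42 05 35 9d]
D1: mem[0x0b..0x0d] <- [42 05 35]
D2: mem[0x14..0x16] <- [42 05 35]
D3: mem[0x16..0x18] <- [35 ba 48]
query mem[0x06]=0xb2, mem[0x03]=0x35, mem[0x0d]=0x35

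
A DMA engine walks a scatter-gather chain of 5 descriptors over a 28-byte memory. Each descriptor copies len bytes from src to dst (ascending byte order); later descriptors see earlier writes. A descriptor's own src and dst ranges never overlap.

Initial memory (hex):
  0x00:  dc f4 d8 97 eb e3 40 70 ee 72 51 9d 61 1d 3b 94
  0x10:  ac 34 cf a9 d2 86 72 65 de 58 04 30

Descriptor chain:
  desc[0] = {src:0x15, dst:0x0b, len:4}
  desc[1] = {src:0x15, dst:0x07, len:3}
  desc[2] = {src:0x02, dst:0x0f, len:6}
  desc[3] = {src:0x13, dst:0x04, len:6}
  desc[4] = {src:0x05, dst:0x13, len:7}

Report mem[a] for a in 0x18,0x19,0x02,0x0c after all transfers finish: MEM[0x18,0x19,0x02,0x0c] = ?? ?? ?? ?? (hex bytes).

D0: mem[0x0b..0x0e] <- [86 72 65 de]
D1: mem[0x07..0x09] <- [86 72 65]
D2: mem[0x0f..0x14] <- [d8 97 eb e3 40 86]
D3: mem[0x04..0x09] <- [40 86 86 72 65 de]
D4: mem[0x13..0x19] <- [86 86 72 65 de 51 86]
query mem[0x18]=0x51, mem[0x19]=0x86, mem[0x02]=0xd8, mem[0x0c]=0x72

MEM[0x18,0x19,0x02,0x0c] = 51 86 d8 72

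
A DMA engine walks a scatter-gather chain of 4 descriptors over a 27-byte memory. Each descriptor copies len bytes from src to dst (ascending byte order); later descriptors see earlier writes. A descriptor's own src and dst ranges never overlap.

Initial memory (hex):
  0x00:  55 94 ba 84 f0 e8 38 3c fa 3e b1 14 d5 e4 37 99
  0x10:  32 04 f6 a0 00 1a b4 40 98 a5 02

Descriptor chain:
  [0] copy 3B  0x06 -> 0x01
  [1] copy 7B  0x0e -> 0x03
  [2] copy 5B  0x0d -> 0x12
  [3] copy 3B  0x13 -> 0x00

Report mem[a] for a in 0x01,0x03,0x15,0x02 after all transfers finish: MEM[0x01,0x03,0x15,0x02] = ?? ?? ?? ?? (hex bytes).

D0: mem[0x01..0x03] <- [38 3c fa]
D1: mem[0x03..0x09] <- [37 99 32 04 f6 a0 00]
D2: mem[0x12..0x16] <- [e4 37 99 32 04]
D3: mem[0x00..0x02] <- [37 99 32]
query mem[0x01]=0x99, mem[0x03]=0x37, mem[0x15]=0x32, mem[0x02]=0x32

MEM[0x01,0x03,0x15,0x02] = 99 37 32 32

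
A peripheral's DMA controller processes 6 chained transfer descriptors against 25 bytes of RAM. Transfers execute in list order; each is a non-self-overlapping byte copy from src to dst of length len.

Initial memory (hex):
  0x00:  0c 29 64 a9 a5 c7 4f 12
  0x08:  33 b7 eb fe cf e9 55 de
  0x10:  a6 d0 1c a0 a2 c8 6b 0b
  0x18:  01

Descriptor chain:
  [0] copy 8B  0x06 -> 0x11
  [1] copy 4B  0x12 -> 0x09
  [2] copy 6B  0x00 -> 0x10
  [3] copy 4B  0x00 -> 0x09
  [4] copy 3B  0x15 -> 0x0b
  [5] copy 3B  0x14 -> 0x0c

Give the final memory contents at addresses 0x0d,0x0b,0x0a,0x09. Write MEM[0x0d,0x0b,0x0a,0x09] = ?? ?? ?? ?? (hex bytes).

D0: mem[0x11..0x18] <- [4f 12 33 b7 eb fe cf e9]
D1: mem[0x09..0x0c] <- [12 33 b7 eb]
D2: mem[0x10..0x15] <- [0c 29 64 a9 a5 c7]
D3: mem[0x09..0x0c] <- [0c 29 64 a9]
D4: mem[0x0b..0x0d] <- [c7 fe cf]
D5: mem[0x0c..0x0e] <- [a5 c7 fe]
query mem[0x0d]=0xc7, mem[0x0b]=0xc7, mem[0x0a]=0x29, mem[0x09]=0x0c

MEM[0x0d,0x0b,0x0a,0x09] = c7 c7 29 0c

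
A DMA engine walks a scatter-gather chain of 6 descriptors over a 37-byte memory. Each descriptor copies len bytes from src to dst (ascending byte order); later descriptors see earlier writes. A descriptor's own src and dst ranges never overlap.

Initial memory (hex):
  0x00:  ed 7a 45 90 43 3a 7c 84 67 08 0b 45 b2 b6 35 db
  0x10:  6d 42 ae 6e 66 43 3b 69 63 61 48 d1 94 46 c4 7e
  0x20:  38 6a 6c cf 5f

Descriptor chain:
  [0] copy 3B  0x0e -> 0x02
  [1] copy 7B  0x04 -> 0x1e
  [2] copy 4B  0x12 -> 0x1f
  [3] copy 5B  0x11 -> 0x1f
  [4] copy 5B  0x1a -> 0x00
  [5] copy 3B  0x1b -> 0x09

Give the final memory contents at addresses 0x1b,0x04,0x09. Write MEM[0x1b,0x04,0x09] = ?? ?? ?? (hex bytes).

  after D0: wrote 3B at 0x02 = 35db6d
  after D1: wrote 7B at 0x1e = 6d3a7c8467080b
  after D2: wrote 4B at 0x1f = ae6e6643
  after D3: wrote 5B at 0x1f = 42ae6e6643
  after D4: wrote 5B at 0x00 = 48d194466d
  after D5: wrote 3B at 0x09 = d19446
query mem[0x1b]=0xd1, mem[0x04]=0x6d, mem[0x09]=0xd1

MEM[0x1b,0x04,0x09] = d1 6d d1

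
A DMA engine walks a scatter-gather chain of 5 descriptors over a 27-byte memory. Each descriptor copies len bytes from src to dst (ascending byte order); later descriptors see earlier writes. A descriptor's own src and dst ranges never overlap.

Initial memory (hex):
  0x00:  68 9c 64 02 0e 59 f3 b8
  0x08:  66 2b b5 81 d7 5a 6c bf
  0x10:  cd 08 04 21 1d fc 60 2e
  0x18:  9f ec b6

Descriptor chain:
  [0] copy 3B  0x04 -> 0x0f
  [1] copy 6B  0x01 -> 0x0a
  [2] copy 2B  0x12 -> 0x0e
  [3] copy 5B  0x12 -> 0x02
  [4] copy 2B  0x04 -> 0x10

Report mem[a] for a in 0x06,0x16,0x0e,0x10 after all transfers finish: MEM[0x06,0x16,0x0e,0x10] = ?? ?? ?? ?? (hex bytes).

[0] 0x04->0x0f len=3 : 0e 59 f3
[1] 0x01->0x0a len=6 : 9c 64 02 0e 59 f3
[2] 0x12->0x0e len=2 : 04 21
[3] 0x12->0x02 len=5 : 04 21 1d fc 60
[4] 0x04->0x10 len=2 : 1d fc
query mem[0x06]=0x60, mem[0x16]=0x60, mem[0x0e]=0x04, mem[0x10]=0x1d

MEM[0x06,0x16,0x0e,0x10] = 60 60 04 1d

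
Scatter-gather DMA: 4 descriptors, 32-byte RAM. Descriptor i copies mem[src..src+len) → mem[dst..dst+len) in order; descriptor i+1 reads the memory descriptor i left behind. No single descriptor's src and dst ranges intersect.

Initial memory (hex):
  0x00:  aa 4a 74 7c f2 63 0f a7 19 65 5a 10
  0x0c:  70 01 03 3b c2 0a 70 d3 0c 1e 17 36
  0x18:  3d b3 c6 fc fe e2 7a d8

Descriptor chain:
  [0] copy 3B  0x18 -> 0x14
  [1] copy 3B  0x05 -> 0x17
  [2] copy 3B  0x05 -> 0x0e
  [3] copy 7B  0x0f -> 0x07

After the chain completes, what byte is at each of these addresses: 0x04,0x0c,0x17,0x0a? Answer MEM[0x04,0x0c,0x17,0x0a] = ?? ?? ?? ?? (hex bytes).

MEM[0x04,0x0c,0x17,0x0a] = f2 3d 63 70

#0 dst[0x14+3] := {0x3d,0xb3,0xc6}
#1 dst[0x17+3] := {0x63,0x0f,0xa7}
#2 dst[0x0e+3] := {0x63,0x0f,0xa7}
#3 dst[0x07+7] := {0x0f,0xa7,0x0a,0x70,0xd3,0x3d,0xb3}
query mem[0x04]=0xf2, mem[0x0c]=0x3d, mem[0x17]=0x63, mem[0x0a]=0x70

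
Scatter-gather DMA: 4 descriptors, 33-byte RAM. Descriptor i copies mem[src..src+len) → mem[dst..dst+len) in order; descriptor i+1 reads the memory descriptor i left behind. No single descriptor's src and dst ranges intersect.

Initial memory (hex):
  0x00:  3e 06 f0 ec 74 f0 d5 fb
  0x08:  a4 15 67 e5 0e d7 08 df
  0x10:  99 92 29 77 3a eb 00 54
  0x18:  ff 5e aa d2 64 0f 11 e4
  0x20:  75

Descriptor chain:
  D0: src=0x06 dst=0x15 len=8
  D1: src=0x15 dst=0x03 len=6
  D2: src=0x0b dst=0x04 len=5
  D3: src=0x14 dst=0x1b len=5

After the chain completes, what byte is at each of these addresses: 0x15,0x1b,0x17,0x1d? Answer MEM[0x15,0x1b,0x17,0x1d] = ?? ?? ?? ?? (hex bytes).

MEM[0x15,0x1b,0x17,0x1d] = d5 3a a4 fb

  after D0: wrote 8B at 0x15 = d5fba41567e50ed7
  after D1: wrote 6B at 0x03 = d5fba41567e5
  after D2: wrote 5B at 0x04 = e50ed708df
  after D3: wrote 5B at 0x1b = 3ad5fba415
query mem[0x15]=0xd5, mem[0x1b]=0x3a, mem[0x17]=0xa4, mem[0x1d]=0xfb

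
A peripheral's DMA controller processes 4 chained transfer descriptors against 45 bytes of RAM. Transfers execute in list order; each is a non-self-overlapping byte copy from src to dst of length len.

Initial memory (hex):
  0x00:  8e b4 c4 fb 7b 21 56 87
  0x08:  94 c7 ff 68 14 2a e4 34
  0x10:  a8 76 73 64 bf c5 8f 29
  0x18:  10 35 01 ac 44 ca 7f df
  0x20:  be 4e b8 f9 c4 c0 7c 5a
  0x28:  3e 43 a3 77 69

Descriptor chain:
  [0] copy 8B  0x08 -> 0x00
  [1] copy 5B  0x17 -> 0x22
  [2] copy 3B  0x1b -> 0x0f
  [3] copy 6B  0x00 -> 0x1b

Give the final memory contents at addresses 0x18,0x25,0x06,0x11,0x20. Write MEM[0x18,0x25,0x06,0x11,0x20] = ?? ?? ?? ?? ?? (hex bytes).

#0 dst[0x00+8] := {0x94,0xc7,0xff,0x68,0x14,0x2a,0xe4,0x34}
#1 dst[0x22+5] := {0x29,0x10,0x35,0x01,0xac}
#2 dst[0x0f+3] := {0xac,0x44,0xca}
#3 dst[0x1b+6] := {0x94,0xc7,0xff,0x68,0x14,0x2a}
query mem[0x18]=0x10, mem[0x25]=0x01, mem[0x06]=0xe4, mem[0x11]=0xca, mem[0x20]=0x2a

MEM[0x18,0x25,0x06,0x11,0x20] = 10 01 e4 ca 2a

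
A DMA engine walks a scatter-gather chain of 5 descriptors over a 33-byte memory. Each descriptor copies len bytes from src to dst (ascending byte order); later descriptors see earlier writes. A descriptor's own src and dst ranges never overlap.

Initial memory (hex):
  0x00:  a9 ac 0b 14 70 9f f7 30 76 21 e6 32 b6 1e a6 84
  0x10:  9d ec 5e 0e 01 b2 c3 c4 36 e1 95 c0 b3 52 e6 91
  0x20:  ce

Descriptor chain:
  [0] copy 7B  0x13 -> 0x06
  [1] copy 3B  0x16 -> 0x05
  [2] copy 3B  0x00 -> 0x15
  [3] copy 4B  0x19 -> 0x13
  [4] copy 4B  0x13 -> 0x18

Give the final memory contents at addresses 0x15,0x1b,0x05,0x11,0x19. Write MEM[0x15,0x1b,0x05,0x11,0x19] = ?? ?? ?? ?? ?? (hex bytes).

MEM[0x15,0x1b,0x05,0x11,0x19] = c0 b3 c3 ec 95

  after D0: wrote 7B at 0x06 = 0e01b2c3c436e1
  after D1: wrote 3B at 0x05 = c3c436
  after D2: wrote 3B at 0x15 = a9ac0b
  after D3: wrote 4B at 0x13 = e195c0b3
  after D4: wrote 4B at 0x18 = e195c0b3
query mem[0x15]=0xc0, mem[0x1b]=0xb3, mem[0x05]=0xc3, mem[0x11]=0xec, mem[0x19]=0x95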